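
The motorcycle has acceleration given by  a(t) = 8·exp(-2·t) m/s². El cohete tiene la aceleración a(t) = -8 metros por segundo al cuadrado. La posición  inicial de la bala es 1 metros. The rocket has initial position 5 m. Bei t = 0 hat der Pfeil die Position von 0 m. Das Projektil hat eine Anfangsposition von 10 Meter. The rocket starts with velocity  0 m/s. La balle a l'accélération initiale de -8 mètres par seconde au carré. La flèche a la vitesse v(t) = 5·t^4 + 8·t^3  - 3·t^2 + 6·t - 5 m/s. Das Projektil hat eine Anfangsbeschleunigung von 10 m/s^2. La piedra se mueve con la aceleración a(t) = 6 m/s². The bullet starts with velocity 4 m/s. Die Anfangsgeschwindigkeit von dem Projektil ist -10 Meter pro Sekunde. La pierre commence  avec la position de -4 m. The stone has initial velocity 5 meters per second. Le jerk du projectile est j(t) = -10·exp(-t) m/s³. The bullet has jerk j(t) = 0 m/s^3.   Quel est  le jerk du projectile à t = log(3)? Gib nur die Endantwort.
La réponse est -10/3.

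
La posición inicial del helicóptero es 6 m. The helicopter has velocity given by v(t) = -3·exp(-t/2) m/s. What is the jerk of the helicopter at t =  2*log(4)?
To solve this, we need to take 2 derivatives of our velocity equation v(t) = -3·exp(-t/2). Taking d/dt of v(t), we find a(t) = 3·exp(-t/2)/2. Differentiating acceleration, we get jerk: j(t) = -3·exp(-t/2)/4. Using j(t) = -3·exp(-t/2)/4 and substituting t = 2*log(4), we find j = -3/16.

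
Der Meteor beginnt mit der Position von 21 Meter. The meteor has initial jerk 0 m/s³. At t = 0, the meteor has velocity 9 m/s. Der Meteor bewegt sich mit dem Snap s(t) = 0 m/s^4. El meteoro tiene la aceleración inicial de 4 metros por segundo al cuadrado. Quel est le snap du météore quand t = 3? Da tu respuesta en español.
De la ecuación del snap s(t) = 0, sustituimos t = 3 para obtener s = 0.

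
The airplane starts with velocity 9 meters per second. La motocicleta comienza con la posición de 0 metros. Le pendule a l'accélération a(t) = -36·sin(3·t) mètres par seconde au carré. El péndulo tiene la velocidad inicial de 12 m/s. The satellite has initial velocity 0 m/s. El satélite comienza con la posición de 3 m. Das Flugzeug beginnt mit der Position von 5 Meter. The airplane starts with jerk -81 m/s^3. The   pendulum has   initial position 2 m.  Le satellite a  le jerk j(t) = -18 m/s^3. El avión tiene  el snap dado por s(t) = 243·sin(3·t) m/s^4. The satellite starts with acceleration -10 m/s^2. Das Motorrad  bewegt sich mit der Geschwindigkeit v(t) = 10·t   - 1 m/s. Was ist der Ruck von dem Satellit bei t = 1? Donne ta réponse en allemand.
Aus der Gleichung für den Ruck j(t) = -18, setzen wir t = 1 ein und erhalten j = -18.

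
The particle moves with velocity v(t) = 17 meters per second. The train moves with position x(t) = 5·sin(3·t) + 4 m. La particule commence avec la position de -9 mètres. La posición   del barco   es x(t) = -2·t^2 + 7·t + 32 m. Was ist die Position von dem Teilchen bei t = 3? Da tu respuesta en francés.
En partant de la vitesse v(t) = 17, nous prenons 1 intégrale. En prenant ∫v(t)dt et en appliquant x(0) = -9, nous trouvons x(t) = 17·t - 9. Nous avons la position x(t) = 17·t - 9. En substituant t = 3: x(3) = 42.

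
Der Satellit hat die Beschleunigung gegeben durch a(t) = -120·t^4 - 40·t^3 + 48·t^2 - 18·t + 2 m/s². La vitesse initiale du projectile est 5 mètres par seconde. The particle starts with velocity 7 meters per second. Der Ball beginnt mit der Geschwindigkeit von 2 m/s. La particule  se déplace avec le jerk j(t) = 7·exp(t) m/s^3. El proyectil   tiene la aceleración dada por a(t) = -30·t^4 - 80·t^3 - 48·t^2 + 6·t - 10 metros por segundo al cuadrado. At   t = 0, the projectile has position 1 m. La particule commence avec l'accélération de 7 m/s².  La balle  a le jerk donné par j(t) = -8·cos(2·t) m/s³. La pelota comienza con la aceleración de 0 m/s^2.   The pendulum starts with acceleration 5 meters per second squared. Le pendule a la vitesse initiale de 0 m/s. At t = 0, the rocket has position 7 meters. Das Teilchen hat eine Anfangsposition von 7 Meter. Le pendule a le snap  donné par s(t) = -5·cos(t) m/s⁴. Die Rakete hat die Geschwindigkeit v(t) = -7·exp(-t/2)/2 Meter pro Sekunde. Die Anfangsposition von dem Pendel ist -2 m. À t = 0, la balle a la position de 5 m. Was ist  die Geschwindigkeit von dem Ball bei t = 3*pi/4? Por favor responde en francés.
Nous devons intégrer notre équation du jerk j(t) = -8·cos(2·t) 2 fois. En intégrant le jerk et en utilisant la condition initiale a(0) = 0, nous obtenons a(t) = -4·sin(2·t). En prenant ∫a(t)dt et en appliquant v(0) = 2, nous trouvons v(t) = 2·cos(2·t). De l'équation de la vitesse v(t) = 2·cos(2·t), nous substituons t = 3*pi/4 pour obtenir v = 0.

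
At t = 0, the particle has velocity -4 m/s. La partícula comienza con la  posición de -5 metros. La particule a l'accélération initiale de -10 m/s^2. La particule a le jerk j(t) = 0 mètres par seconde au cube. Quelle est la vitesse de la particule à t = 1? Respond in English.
Starting from jerk j(t) = 0, we take 2 integrals. Taking ∫j(t)dt and applying a(0) = -10, we find a(t) = -10. Integrating acceleration and using the initial condition v(0) = -4, we get v(t) = -10·t - 4. Using v(t) = -10·t - 4 and substituting t = 1, we find v = -14.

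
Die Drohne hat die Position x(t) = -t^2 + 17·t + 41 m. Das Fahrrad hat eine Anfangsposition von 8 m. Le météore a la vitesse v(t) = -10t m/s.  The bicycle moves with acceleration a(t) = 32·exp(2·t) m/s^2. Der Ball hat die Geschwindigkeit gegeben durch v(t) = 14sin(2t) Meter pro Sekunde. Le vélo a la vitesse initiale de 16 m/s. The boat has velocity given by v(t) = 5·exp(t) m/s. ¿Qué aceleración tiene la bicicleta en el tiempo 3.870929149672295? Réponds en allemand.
Wir haben die Beschleunigung a(t) = 32·exp(2·t). Durch Einsetzen von t = 3.870929149672295: a(3.870929149672295) = 73687.9233259254.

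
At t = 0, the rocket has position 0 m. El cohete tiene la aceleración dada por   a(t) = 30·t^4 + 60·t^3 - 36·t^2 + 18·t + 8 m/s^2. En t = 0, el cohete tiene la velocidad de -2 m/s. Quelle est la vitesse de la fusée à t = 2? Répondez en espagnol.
Necesitamos integrar nuestra ecuación de la aceleración a(t) = 30·t^4 + 60·t^3 - 36·t^2 + 18·t + 8 1 vez. La antiderivada de la aceleración es la velocidad. Usando v(0) = -2, obtenemos v(t) = 6·t^5 + 15·t^4 - 12·t^3 + 9·t^2 + 8·t - 2. De la ecuación de la velocidad v(t) = 6·t^5 + 15·t^4 - 12·t^3 + 9·t^2 + 8·t - 2, sustituimos t = 2 para obtener v = 386.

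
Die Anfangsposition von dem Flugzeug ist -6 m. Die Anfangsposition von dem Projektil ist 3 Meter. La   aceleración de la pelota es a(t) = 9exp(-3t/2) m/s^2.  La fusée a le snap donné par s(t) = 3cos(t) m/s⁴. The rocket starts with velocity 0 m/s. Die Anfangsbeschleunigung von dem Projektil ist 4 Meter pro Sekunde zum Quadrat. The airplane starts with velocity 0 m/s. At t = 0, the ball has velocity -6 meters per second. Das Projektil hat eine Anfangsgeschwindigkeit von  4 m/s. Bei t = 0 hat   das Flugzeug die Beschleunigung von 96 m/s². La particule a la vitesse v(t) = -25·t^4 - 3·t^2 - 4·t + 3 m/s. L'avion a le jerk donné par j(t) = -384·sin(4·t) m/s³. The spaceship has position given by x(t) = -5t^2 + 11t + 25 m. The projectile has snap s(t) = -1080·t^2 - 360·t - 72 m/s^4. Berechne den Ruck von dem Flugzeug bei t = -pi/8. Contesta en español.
Usando j(t) = -384·sin(4·t) y sustituyendo t = -pi/8, encontramos j = 384.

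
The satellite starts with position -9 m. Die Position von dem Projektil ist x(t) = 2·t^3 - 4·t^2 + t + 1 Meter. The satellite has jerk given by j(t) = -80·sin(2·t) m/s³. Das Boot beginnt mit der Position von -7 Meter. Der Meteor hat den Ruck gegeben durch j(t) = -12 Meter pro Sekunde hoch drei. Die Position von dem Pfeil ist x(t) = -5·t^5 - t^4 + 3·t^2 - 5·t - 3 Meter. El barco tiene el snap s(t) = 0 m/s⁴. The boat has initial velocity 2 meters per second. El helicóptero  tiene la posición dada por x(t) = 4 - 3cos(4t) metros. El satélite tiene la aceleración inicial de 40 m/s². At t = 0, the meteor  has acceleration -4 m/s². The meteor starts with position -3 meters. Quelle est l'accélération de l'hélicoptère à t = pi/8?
Nous devons dériver notre équation de la position x(t) = 4 - 3·cos(4·t) 2 fois. En dérivant la position, nous obtenons la vitesse: v(t) = 12·sin(4·t). En dérivant la vitesse, nous obtenons l'accélération: a(t) = 48·cos(4·t). Nous avons l'accélération a(t) = 48·cos(4·t). En substituant t = pi/8: a(pi/8) = 0.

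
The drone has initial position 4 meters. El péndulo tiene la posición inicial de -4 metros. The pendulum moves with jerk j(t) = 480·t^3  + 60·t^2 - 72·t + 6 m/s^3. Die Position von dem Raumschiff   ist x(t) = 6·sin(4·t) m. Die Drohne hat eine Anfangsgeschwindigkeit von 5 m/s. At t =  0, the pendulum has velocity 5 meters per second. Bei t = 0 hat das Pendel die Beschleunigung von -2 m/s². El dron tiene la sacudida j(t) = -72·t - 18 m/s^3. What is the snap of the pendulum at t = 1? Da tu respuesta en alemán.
Wir müssen unsere Gleichung für den Ruck j(t) = 480·t^3 + 60·t^2 - 72·t + 6 1-mal ableiten. Durch Ableiten von dem Ruck erhalten wir den Snap: s(t) = 1440·t^2 + 120·t - 72. Wir haben den Snap s(t) = 1440·t^2 + 120·t - 72. Durch Einsetzen von t = 1: s(1) = 1488.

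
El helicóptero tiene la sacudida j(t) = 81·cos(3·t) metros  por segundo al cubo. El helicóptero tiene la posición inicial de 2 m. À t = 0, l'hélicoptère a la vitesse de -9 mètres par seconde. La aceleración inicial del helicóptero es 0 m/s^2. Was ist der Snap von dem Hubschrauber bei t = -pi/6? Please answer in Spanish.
Debemos derivar nuestra ecuación de la sacudida j(t) = 81·cos(3·t) 1 vez. Derivando la sacudida, obtenemos el snap: s(t) = -243·sin(3·t). Usando s(t) = -243·sin(3·t) y sustituyendo t = -pi/6, encontramos s = 243.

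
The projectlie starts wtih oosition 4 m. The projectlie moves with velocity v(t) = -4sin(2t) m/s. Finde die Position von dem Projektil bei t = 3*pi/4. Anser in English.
We need to integrate our velocity equation v(t) = -4·sin(2·t) 1 time. Taking ∫v(t)dt and applying x(0) = 4, we find x(t) = 2·cos(2·t) + 2. From the given position equation x(t) = 2·cos(2·t) + 2, we substitute t = 3*pi/4 to get x = 2.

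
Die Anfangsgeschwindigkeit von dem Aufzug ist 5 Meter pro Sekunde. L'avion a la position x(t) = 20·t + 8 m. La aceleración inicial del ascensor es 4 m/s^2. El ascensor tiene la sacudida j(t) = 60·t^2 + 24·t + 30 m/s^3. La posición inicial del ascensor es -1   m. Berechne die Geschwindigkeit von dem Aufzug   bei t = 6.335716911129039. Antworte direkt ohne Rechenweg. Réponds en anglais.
v(6.335716911129039) = 9706.38172679192.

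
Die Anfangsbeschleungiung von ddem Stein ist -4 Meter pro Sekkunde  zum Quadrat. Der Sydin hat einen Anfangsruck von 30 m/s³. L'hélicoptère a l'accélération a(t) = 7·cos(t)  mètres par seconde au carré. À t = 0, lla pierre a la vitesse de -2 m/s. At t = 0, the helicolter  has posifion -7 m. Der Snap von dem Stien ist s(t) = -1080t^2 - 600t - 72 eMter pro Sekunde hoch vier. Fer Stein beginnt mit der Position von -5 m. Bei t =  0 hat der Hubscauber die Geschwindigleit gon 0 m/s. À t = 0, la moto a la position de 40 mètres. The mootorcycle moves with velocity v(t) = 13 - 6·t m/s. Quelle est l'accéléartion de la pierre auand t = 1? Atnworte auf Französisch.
En partant du snap s(t) = -1080·t^2 - 600·t - 72, nous prenons 2 primitives. En intégrant le snap et en utilisant la condition initiale j(0) = 30, nous obtenons j(t) = -360·t^3 - 300·t^2 - 72·t + 30. En intégrant le jerk et en utilisant la condition initiale a(0) = -4, nous obtenons a(t) = -90·t^4 - 100·t^3 - 36·t^2 + 30·t - 4. En utilisant a(t) = -90·t^4 - 100·t^3 - 36·t^2 + 30·t - 4 et en substituant t = 1, nous trouvons a = -200.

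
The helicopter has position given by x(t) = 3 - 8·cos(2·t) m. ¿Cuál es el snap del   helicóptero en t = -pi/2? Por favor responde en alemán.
Ausgehend von der Position x(t) = 3 - 8·cos(2·t), nehmen wir 4 Ableitungen. Die Ableitung von der Position ergibt die Geschwindigkeit: v(t) = 16·sin(2·t). Durch Ableiten von der Geschwindigkeit erhalten wir die Beschleunigung: a(t) = 32·cos(2·t). Die Ableitung von der Beschleunigung ergibt den Ruck: j(t) = -64·sin(2·t). Mit d/dt von j(t) finden wir s(t) = -128·cos(2·t). Wir haben den Snap s(t) = -128·cos(2·t). Durch Einsetzen von t = -pi/2: s(-pi/2) = 128.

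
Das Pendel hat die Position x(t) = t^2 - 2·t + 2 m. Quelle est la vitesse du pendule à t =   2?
Nous devons dériver notre équation de la position x(t) = t^2 - 2·t + 2 1 fois. En dérivant la position, nous obtenons la vitesse: v(t) = 2·t - 2. Nous avons la vitesse v(t) = 2·t - 2. En substituant t = 2: v(2) = 2.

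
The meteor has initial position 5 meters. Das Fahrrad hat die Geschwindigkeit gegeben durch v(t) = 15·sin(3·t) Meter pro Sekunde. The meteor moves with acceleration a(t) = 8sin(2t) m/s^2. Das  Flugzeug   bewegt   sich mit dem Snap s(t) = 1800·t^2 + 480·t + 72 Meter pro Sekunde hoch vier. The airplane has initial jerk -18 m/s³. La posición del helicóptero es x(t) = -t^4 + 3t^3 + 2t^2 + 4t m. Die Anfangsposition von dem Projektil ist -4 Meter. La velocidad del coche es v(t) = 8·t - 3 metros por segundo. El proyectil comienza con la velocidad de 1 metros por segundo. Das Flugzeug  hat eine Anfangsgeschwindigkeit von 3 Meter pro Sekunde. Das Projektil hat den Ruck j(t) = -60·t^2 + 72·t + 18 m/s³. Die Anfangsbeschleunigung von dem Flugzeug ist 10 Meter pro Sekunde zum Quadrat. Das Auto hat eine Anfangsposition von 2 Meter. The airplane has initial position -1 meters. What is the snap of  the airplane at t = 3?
From the given snap equation s(t) = 1800·t^2 + 480·t + 72, we substitute t = 3 to get s = 17712.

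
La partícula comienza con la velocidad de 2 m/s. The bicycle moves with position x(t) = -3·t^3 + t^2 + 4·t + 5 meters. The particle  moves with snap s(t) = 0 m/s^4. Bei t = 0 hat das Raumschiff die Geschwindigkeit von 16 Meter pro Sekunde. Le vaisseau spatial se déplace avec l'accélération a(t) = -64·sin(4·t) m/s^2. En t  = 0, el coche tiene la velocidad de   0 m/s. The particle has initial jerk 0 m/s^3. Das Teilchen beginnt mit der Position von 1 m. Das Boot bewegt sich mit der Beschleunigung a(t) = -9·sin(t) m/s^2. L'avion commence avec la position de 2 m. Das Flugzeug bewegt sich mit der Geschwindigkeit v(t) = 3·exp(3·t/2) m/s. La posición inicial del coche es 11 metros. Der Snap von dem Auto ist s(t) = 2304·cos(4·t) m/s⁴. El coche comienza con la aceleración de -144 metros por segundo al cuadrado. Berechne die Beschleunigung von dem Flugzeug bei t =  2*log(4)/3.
Wir müssen unsere Gleichung für die Geschwindigkeit v(t) = 3·exp(3·t/2) 1-mal ableiten. Mit d/dt von v(t) finden wir a(t) = 9·exp(3·t/2)/2. Aus der Gleichung für die Beschleunigung a(t) = 9·exp(3·t/2)/2, setzen wir t = 2*log(4)/3 ein und erhalten a = 18.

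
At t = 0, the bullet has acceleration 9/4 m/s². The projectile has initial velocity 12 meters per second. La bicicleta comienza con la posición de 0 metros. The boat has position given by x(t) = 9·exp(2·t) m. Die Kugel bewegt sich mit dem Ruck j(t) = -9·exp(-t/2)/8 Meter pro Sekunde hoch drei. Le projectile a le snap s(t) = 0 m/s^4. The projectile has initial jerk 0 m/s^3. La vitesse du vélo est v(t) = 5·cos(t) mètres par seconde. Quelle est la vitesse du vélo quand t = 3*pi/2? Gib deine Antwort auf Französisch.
De l'équation de la vitesse v(t) = 5·cos(t), nous substituons t = 3*pi/2 pour obtenir v = 0.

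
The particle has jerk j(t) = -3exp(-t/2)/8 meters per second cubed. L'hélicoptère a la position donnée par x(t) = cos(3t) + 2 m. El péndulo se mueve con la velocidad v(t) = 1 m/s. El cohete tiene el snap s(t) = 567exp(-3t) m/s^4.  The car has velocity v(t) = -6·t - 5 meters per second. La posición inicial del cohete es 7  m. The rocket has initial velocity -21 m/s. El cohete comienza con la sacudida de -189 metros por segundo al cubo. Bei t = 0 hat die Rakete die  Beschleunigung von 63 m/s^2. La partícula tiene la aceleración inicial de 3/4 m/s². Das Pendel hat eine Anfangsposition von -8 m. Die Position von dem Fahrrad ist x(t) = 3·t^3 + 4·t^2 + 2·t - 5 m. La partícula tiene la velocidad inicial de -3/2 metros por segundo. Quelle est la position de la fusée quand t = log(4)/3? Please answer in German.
Ausgehend von dem Snap s(t) = 567·exp(-3·t), nehmen wir 4 Integrale. Mit ∫s(t)dt und Anwendung von j(0) = -189, finden wir j(t) = -189·exp(-3·t). Durch Integration von dem Ruck und Verwendung der Anfangsbedingung a(0) = 63, erhalten wir a(t) = 63·exp(-3·t). Das Integral von der Beschleunigung ist die Geschwindigkeit. Mit v(0) = -21 erhalten wir v(t) = -21·exp(-3·t). Die Stammfunktion von der Geschwindigkeit ist die Position. Mit x(0) = 7 erhalten wir x(t) = 7·exp(-3·t). Mit x(t) = 7·exp(-3·t) und Einsetzen von t = log(4)/3, finden wir x = 7/4.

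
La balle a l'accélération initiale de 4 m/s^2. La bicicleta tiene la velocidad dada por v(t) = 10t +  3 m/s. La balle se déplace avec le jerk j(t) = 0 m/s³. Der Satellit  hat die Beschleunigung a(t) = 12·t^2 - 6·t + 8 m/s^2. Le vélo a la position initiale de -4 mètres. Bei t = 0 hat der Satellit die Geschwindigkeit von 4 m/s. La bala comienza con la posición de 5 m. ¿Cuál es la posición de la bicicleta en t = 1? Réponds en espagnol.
Para resolver esto, necesitamos tomar 1 integral de nuestra ecuación de la velocidad v(t) = 10·t + 3. Tomando ∫v(t)dt y aplicando x(0) = -4, encontramos x(t) = 5·t^2 + 3·t - 4. Tenemos la posición x(t) = 5·t^2 + 3·t - 4. Sustituyendo t = 1: x(1) = 4.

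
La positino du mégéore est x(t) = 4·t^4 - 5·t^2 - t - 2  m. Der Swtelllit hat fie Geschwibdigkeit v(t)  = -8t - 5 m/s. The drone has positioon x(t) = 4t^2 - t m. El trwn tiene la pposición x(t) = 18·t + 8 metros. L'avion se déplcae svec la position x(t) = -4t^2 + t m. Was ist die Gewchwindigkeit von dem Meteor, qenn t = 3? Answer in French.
En partant de la position x(t) = 4·t^4 - 5·t^2 - t - 2, nous prenons 1 dérivée. En dérivant la position, nous obtenons la vitesse: v(t) = 16·t^3 - 10·t - 1. En utilisant v(t) = 16·t^3 - 10·t - 1 et en substituant t = 3, nous trouvons v = 401.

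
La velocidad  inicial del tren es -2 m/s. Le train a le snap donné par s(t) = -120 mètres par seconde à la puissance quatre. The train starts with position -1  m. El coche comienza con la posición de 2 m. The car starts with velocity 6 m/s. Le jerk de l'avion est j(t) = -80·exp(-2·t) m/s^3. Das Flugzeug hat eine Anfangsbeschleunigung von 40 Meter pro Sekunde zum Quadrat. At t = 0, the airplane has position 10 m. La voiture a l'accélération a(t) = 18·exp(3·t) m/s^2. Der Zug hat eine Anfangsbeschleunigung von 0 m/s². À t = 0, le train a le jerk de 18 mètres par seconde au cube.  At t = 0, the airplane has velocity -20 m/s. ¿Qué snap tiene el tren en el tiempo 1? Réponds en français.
Nous avons le snap s(t) = -120. En substituant t = 1: s(1) = -120.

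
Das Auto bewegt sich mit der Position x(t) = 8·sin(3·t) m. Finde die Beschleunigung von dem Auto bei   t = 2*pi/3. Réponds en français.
Nous devons dériver notre équation de la position x(t) = 8·sin(3·t) 2 fois. La dérivée de la position donne la vitesse: v(t) = 24·cos(3·t). La dérivée de la vitesse donne l'accélération: a(t) = -72·sin(3·t). De l'équation de l'accélération a(t) = -72·sin(3·t), nous substituons t = 2*pi/3 pour obtenir a = 0.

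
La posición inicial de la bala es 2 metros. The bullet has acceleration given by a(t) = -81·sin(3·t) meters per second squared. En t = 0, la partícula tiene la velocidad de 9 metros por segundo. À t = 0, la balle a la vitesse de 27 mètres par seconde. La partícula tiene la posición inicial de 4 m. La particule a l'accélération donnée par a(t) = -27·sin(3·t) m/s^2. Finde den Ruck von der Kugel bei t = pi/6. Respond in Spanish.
Debemos derivar nuestra ecuación de la aceleración a(t) = -81·sin(3·t) 1 vez. La derivada de la aceleración da la sacudida: j(t) = -243·cos(3·t). De la ecuación de la sacudida j(t) = -243·cos(3·t), sustituimos t = pi/6 para obtener j = 0.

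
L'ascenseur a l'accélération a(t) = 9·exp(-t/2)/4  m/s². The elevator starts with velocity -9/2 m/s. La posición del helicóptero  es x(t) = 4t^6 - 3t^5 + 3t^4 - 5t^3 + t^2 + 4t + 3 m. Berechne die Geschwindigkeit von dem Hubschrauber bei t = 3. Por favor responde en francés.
En partant de la position x(t) = 4·t^6 - 3·t^5 + 3·t^4 - 5·t^3 + t^2 + 4·t + 3, nous prenons 1 dérivée. En prenant d/dt de x(t), nous trouvons v(t) = 24·t^5 - 15·t^4 + 12·t^3 - 15·t^2 + 2·t + 4. De l'équation de la vitesse v(t) = 24·t^5 - 15·t^4 + 12·t^3 - 15·t^2 + 2·t + 4, nous substituons t = 3 pour obtenir v = 4816.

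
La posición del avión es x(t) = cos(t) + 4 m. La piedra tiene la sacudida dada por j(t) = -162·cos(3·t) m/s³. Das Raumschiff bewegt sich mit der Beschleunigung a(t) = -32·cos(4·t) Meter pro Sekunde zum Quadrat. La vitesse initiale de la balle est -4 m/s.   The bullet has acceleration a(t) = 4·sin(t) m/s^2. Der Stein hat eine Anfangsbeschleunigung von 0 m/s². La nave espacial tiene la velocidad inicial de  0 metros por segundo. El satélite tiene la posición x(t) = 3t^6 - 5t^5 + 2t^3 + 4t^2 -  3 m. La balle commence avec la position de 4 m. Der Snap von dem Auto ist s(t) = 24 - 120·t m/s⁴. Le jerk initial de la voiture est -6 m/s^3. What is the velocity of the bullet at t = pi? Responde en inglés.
We need to integrate our acceleration equation a(t) = 4·sin(t) 1 time. The antiderivative of acceleration is velocity. Using v(0) = -4, we get v(t) = -4·cos(t). Using v(t) = -4·cos(t) and substituting t = pi, we find v = 4.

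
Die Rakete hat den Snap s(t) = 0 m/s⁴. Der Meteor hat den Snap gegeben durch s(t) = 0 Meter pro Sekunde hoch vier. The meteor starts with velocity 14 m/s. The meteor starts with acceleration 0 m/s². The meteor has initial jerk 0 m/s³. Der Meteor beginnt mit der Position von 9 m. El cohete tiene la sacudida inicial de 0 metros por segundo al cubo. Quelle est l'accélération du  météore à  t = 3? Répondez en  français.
Nous devons trouver l'intégrale de notre équation du snap s(t) = 0 2 fois. L'intégrale du snap, avec j(0) = 0, donne le jerk: j(t) = 0. L'intégrale du jerk est l'accélération. En utilisant a(0) = 0, nous obtenons a(t) = 0. De l'équation de l'accélération a(t) = 0, nous substituons t = 3 pour obtenir a = 0.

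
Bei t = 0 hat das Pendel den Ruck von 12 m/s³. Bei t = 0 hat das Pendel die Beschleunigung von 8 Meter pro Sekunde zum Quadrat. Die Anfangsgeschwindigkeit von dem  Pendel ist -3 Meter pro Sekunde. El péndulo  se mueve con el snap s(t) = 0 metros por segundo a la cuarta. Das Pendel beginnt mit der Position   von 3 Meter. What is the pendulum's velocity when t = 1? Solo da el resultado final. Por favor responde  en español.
La respuesta es 11.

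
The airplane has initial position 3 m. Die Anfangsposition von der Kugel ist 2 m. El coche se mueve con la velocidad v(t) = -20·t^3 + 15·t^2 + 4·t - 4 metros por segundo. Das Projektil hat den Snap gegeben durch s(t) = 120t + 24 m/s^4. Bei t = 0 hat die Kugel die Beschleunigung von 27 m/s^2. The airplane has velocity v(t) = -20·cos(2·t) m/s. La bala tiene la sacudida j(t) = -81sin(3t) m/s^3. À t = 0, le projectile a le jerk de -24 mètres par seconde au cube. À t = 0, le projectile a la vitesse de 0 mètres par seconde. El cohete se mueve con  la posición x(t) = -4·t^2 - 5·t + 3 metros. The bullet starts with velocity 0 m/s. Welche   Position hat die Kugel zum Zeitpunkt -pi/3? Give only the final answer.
Bei t = -pi/3, x = 8.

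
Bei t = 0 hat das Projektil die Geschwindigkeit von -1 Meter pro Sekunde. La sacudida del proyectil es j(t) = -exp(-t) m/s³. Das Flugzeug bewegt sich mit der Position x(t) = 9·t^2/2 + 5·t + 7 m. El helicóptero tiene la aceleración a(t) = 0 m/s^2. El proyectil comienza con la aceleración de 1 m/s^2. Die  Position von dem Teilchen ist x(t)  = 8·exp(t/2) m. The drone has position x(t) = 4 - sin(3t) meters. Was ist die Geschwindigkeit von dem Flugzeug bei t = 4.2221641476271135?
Um dies zu lösen, müssen wir 1 Ableitung unserer Gleichung für die Position x(t) = 9·t^2/2 + 5·t + 7 nehmen. Durch Ableiten von der Position erhalten wir die Geschwindigkeit: v(t) = 9·t + 5. Aus der Gleichung für die Geschwindigkeit v(t) = 9·t + 5, setzen wir t = 4.2221641476271135 ein und erhalten v = 42.9994773286440.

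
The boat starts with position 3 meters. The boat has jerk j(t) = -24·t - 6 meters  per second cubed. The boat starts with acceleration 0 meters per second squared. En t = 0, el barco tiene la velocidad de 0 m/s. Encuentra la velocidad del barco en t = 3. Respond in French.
Pour résoudre ceci, nous devons prendre 2 intégrales de notre équation du jerk j(t) = -24·t - 6. L'intégrale du jerk, avec a(0) = 0, donne l'accélération: a(t) = 6·t·(-2·t - 1). En intégrant l'accélération et en utilisant la condition initiale v(0) = 0, nous obtenons v(t) = t^2·(-4·t - 3). En utilisant v(t) = t^2·(-4·t - 3) et en substituant t = 3, nous trouvons v = -135.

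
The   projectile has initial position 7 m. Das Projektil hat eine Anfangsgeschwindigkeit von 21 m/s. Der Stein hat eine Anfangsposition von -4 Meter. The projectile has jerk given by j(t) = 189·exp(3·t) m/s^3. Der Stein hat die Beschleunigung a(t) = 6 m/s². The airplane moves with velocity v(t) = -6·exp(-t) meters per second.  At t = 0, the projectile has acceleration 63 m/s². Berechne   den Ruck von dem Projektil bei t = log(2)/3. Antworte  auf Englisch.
From the given jerk equation j(t) = 189·exp(3·t), we substitute t = log(2)/3 to get j = 378.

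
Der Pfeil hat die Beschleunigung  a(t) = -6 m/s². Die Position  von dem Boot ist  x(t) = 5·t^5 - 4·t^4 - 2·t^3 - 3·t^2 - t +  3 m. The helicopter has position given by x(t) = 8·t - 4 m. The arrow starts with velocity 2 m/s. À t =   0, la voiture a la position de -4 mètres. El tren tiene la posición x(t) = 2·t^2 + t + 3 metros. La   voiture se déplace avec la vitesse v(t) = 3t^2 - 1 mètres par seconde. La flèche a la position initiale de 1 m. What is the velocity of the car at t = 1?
From the given velocity equation v(t) = 3·t^2 - 1, we substitute t = 1 to get v = 2.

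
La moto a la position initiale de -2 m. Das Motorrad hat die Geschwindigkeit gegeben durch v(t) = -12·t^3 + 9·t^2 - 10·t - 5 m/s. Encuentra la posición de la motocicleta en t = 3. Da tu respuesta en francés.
En partant de la vitesse v(t) = -12·t^3 + 9·t^2 - 10·t - 5, nous prenons 1 intégrale. L'intégrale de la vitesse est la position. En utilisant x(0) = -2, nous obtenons x(t) = -3·t^4 + 3·t^3 - 5·t^2 - 5·t - 2. Nous avons la position x(t) = -3·t^4 + 3·t^3 - 5·t^2 - 5·t - 2. En substituant t = 3: x(3) = -224.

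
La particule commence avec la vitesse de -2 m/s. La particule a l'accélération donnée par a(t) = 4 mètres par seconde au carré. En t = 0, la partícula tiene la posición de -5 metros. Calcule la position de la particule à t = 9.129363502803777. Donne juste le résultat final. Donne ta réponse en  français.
La position à t = 9.129363502803777 est x = 143.431828927044.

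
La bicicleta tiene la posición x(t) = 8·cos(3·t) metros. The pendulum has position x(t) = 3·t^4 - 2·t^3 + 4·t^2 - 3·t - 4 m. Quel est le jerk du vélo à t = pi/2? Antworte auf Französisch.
En partant de la position x(t) = 8·cos(3·t), nous prenons 3 dérivées. La dérivée de la position donne la vitesse: v(t) = -24·sin(3·t). En prenant d/dt de v(t), nous trouvons a(t) = -72·cos(3·t). En prenant d/dt de a(t), nous trouvons j(t) = 216·sin(3·t). De l'équation du jerk j(t) = 216·sin(3·t), nous substituons t = pi/2 pour obtenir j = -216.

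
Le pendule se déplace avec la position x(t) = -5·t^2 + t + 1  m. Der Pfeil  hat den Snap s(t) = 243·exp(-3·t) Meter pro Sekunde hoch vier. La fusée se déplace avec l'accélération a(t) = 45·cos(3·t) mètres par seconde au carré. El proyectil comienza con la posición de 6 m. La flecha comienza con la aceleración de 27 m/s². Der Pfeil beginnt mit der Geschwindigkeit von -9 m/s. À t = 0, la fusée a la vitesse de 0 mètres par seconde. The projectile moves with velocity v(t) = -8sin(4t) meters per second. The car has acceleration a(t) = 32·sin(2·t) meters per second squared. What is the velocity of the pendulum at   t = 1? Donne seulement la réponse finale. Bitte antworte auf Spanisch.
v(1) = -9.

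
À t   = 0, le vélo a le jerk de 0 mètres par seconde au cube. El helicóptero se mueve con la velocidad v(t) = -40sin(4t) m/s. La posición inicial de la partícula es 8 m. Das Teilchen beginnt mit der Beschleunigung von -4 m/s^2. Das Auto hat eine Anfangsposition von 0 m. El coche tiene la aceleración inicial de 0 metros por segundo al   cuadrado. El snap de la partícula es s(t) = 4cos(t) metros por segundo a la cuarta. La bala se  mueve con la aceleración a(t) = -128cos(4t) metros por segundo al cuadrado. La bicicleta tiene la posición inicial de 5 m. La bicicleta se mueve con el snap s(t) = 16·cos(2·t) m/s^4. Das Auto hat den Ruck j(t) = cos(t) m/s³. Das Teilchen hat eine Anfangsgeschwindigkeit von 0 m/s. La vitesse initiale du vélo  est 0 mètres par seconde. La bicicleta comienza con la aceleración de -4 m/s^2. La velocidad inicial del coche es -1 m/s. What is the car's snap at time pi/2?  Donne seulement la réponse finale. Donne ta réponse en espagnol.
El snap en t = pi/2 es s = -1.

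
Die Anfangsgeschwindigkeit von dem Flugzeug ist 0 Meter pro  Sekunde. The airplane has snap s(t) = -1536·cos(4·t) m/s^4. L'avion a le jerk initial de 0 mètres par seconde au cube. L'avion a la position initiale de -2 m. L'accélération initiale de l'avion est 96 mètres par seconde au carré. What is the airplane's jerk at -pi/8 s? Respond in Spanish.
Debemos encontrar la integral de nuestra ecuación del snap s(t) = -1536·cos(4·t) 1 vez. La integral del snap, con j(0) = 0, da la sacudida: j(t) = -384·sin(4·t). Tenemos la sacudida j(t) = -384·sin(4·t). Sustituyendo t = -pi/8: j(-pi/8) = 384.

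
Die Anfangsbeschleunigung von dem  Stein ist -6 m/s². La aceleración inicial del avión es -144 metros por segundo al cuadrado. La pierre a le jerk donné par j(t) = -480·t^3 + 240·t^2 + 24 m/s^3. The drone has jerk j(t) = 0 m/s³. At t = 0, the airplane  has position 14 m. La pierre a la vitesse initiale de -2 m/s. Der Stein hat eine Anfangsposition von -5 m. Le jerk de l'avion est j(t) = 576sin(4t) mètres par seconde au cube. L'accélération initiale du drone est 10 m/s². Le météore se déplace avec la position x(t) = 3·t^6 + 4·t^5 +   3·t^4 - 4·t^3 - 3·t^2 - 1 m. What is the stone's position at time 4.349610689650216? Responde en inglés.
We need to integrate our jerk equation j(t) = -480·t^3 + 240·t^2 + 24 3 times. Integrating jerk and using the initial condition a(0) = -6, we get a(t) = -120·t^4 + 80·t^3 + 24·t - 6. The integral of acceleration, with v(0) = -2, gives velocity: v(t) = -24·t^5 + 20·t^4 + 12·t^2 - 6·t - 2. Integrating velocity and using the initial condition x(0) = -5, we get x(t) = -4·t^6 + 4·t^5 + 4·t^3 - 3·t^2 - 2·t - 5. Using x(t) = -4·t^6 + 4·t^5 + 4·t^3 - 3·t^2 - 2·t - 5 and substituting t = 4.349610689650216, we find x = -20600.9071700771.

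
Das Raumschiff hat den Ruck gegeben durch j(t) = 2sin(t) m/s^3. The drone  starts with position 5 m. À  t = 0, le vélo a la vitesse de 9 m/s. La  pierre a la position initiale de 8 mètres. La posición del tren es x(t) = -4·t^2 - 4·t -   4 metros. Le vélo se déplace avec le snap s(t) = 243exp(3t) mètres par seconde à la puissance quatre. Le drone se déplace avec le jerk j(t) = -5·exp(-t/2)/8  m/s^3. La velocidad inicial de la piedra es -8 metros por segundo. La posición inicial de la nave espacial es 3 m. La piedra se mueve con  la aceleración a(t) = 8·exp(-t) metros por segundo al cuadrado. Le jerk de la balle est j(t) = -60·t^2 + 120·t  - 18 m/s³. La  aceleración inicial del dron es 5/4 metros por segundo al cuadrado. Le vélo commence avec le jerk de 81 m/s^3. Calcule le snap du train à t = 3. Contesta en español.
Para resolver esto, necesitamos tomar 4 derivadas de nuestra ecuación de la posición x(t) = -4·t^2 - 4·t - 4. Derivando la posición, obtenemos la velocidad: v(t) = -8·t - 4. Derivando la velocidad, obtenemos la aceleración: a(t) = -8. La derivada de la aceleración da la sacudida: j(t) = 0. Tomando d/dt de j(t), encontramos s(t) = 0. Tenemos el snap s(t) = 0. Sustituyendo t = 3: s(3) = 0.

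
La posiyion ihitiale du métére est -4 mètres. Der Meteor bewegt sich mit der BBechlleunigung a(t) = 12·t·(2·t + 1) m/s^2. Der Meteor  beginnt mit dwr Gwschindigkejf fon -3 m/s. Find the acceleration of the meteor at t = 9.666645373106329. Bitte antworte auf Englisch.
We have acceleration a(t) = 12·t·(2·t + 1). Substituting t = 9.666645373106329: a(9.666645373106329) = 2358.65653094283.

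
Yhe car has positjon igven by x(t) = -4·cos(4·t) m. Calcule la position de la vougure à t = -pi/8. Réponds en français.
Nous avons la position x(t) = -4·cos(4·t). En substituant t = -pi/8: x(-pi/8) = 0.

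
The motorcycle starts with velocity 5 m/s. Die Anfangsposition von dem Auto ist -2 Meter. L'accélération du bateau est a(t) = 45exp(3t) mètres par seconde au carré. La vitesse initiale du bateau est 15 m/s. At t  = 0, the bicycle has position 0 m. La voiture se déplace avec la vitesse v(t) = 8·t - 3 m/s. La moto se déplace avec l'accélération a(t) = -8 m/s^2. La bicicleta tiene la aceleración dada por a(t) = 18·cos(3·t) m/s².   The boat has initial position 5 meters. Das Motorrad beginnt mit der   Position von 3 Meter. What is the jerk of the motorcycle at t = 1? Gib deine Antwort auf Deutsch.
Wir müssen unsere Gleichung für die Beschleunigung a(t) = -8 1-mal ableiten. Durch Ableiten von der Beschleunigung erhalten wir den Ruck: j(t) = 0. Aus der Gleichung für den Ruck j(t) = 0, setzen wir t = 1 ein und erhalten j = 0.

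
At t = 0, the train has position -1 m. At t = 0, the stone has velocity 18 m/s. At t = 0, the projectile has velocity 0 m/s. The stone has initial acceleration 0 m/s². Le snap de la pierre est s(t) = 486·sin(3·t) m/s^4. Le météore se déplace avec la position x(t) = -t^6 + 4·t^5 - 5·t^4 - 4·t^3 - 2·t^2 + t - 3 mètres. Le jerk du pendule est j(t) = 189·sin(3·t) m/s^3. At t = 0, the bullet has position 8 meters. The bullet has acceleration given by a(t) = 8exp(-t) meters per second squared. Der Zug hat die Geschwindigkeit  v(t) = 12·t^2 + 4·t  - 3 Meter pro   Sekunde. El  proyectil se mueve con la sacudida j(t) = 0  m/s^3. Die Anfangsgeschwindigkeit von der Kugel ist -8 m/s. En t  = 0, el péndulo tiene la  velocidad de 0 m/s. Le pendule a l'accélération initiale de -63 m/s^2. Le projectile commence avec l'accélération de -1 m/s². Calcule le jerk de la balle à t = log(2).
Nous devons dériver notre équation de l'accélération a(t) = 8·exp(-t) 1 fois. En dérivant l'accélération, nous obtenons le jerk: j(t) = -8·exp(-t). En utilisant j(t) = -8·exp(-t) et en substituant t = log(2), nous trouvons j = -4.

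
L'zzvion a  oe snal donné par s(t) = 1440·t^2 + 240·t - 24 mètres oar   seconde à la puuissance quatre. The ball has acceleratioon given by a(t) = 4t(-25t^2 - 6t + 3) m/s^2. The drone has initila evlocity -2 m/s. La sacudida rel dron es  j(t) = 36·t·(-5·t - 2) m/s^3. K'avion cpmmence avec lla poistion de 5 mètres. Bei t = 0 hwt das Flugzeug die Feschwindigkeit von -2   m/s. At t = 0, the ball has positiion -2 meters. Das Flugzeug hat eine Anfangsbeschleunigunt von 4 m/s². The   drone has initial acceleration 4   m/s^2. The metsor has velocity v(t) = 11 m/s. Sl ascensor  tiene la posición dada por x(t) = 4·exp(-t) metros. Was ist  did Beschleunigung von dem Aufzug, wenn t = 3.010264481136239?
Wir müssen unsere Gleichung für die Position x(t) = 4·exp(-t) 2-mal ableiten. Die Ableitung von der Position ergibt die Geschwindigkeit: v(t) = -4·exp(-t). Mit d/dt von v(t) finden wir a(t) = 4·exp(-t). Aus der Gleichung für die Beschleunigung a(t) = 4·exp(-t), setzen wir t = 3.010264481136239 ein und erhalten a = 0.197114575060351.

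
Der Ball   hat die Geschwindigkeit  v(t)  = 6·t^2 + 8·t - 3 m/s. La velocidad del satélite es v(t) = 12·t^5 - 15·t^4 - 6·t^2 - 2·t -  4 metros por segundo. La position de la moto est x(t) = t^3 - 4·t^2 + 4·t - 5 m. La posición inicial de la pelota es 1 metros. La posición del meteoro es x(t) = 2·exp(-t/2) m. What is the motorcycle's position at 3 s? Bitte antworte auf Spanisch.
De la ecuación de la posición x(t) = t^3 - 4·t^2 + 4·t - 5, sustituimos t = 3 para obtener x = -2.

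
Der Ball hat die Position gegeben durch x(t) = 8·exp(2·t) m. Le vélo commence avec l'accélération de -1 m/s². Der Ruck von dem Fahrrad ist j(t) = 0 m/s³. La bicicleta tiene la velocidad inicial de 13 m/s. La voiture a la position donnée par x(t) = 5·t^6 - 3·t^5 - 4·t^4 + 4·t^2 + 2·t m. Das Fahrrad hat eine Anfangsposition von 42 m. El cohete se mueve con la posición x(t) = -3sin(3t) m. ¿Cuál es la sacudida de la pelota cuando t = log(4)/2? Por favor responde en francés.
Pour résoudre ceci, nous devons prendre 3 dérivées de notre équation de la position x(t) = 8·exp(2·t). En dérivant la position, nous obtenons la vitesse: v(t) = 16·exp(2·t). La dérivée de la vitesse donne l'accélération: a(t) = 32·exp(2·t). La dérivée de l'accélération donne le jerk: j(t) = 64·exp(2·t). Nous avons le jerk j(t) = 64·exp(2·t). En substituant t = log(4)/2: j(log(4)/2) = 256.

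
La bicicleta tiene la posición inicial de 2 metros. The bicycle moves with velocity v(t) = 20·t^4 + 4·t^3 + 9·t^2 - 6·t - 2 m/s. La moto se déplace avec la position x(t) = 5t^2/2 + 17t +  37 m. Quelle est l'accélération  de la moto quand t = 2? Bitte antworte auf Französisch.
Pour résoudre ceci, nous devons prendre 2 dérivées de notre équation de la position x(t) = 5·t^2/2 + 17·t + 37. En prenant d/dt de x(t), nous trouvons v(t) = 5·t + 17. La dérivée de la vitesse donne l'accélération: a(t) = 5. En utilisant a(t) = 5 et en substituant t = 2, nous trouvons a = 5.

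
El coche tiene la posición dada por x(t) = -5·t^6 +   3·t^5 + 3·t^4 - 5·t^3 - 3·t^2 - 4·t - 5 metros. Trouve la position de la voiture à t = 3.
Nous avons la position x(t) = -5·t^6 + 3·t^5 + 3·t^4 - 5·t^3 - 3·t^2 - 4·t - 5. En substituant t = 3: x(3) = -2852.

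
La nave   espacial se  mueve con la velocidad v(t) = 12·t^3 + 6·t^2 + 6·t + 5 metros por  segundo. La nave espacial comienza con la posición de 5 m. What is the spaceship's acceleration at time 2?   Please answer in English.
We must differentiate our velocity equation v(t) = 12·t^3 + 6·t^2 + 6·t + 5 1 time. Differentiating velocity, we get acceleration: a(t) = 36·t^2 + 12·t + 6. Using a(t) = 36·t^2 + 12·t + 6 and substituting t = 2, we find a = 174.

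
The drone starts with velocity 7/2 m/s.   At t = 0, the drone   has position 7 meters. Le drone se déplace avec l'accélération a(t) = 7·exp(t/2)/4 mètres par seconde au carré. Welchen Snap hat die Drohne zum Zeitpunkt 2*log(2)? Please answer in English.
We must differentiate our acceleration equation a(t) = 7·exp(t/2)/4 2 times. The derivative of acceleration gives jerk: j(t) = 7·exp(t/2)/8. Differentiating jerk, we get snap: s(t) = 7·exp(t/2)/16. Using s(t) = 7·exp(t/2)/16 and substituting t = 2*log(2), we find s = 7/8.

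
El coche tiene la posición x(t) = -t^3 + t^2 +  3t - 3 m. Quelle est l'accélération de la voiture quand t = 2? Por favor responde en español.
Partiendo de la posición x(t) = -t^3 + t^2 + 3·t - 3, tomamos 2 derivadas. Derivando la posición, obtenemos la velocidad: v(t) = -3·t^2 + 2·t + 3. Derivando la velocidad, obtenemos la aceleración: a(t) = 2 - 6·t. De la ecuación de la aceleración a(t) = 2 - 6·t, sustituimos t = 2 para obtener a = -10.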